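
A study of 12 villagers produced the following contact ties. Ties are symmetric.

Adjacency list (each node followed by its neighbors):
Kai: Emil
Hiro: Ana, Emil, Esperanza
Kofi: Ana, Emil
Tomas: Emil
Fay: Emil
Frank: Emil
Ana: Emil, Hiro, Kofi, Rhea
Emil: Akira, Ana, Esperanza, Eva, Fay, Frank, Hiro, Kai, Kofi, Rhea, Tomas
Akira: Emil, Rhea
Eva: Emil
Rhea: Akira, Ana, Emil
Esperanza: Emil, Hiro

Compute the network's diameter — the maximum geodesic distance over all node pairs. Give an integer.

2

Eccentricity of each node (its greatest distance to any other): Akira:2, Ana:2, Emil:1, Esperanza:2, Eva:2, Fay:2, Frank:2, Hiro:2, Kai:2, Kofi:2, Rhea:2, Tomas:2.
The maximum eccentricity is 2, realized for instance by the pair Tomas–Hiro via Tomas – Emil – Hiro. So the diameter is 2.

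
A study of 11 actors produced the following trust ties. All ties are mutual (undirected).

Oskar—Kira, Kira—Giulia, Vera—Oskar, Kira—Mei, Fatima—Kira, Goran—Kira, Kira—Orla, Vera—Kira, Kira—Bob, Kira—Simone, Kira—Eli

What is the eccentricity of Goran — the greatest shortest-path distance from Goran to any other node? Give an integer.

Distances from Goran: Bob:2, Eli:2, Fatima:2, Giulia:2, Kira:1, Mei:2, Orla:2, Oskar:2, Simone:2, Vera:2.
The largest is 2 (to Orla, Bob, Simone, Eli, Vera, Giulia, Fatima, Mei, and Oskar), so the eccentricity of Goran is 2.

2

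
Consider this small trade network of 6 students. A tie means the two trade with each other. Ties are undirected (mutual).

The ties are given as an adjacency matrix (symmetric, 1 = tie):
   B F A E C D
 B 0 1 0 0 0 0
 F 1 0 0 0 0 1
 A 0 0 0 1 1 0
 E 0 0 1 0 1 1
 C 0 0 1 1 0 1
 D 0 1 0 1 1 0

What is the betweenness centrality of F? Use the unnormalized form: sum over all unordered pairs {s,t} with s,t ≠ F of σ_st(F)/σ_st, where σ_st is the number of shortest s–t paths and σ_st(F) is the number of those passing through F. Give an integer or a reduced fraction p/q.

4

Pairs whose geodesics pass through F — B–A: 2/2; B–E: 1; B–C: 1; B–D: 1.
All other pairs contribute 0.
Summing the contributions gives betweenness(F) = 4.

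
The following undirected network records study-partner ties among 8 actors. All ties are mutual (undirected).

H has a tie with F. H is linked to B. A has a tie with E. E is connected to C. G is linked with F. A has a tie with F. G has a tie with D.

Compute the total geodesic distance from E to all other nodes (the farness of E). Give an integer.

Distances from E: A:1, B:4, C:1, D:4, F:2, G:3, H:3.
Sum = 1 + 4 + 1 + 4 + 2 + 3 + 3 = 18.

18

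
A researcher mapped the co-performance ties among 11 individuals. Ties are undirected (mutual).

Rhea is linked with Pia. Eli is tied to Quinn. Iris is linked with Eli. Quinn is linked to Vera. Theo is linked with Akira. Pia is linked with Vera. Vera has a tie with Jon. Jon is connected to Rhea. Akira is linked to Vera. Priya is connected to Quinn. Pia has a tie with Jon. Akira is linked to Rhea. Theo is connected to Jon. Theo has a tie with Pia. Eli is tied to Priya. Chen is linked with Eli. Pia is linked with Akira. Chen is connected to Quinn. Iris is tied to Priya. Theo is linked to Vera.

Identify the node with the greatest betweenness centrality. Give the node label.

Vera

Unnormalized betweenness of each node: Akira:7/3, Chen:0, Eli:5, Iris:0, Jon:7/3, Pia:31/12, Priya:7/2, Quinn:49/2, Rhea:1/4, Theo:1/4, Vera:101/4.
Vera has the largest value, 101/4, making it the main broker — the node through which the most shortest paths run.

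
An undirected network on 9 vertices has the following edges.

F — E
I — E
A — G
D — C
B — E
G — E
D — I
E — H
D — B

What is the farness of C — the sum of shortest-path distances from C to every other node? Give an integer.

Distances from C: A:5, B:2, D:1, E:3, F:4, G:4, H:4, I:2.
Sum = 5 + 2 + 1 + 3 + 4 + 4 + 4 + 2 = 25.

25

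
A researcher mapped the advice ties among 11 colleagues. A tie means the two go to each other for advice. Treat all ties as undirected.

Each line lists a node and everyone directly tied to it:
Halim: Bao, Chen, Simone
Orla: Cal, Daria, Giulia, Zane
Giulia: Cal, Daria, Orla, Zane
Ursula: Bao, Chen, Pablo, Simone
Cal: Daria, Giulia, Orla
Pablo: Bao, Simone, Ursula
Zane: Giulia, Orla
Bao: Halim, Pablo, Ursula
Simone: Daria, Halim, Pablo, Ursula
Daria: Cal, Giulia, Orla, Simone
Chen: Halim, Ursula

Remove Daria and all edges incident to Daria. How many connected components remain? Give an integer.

Without Daria, the remaining ties split the others into: {Cal, Giulia, Orla, Zane}; {Bao, Chen, Halim, Pablo, Simone, Ursula}.
That's 2 separate components.

2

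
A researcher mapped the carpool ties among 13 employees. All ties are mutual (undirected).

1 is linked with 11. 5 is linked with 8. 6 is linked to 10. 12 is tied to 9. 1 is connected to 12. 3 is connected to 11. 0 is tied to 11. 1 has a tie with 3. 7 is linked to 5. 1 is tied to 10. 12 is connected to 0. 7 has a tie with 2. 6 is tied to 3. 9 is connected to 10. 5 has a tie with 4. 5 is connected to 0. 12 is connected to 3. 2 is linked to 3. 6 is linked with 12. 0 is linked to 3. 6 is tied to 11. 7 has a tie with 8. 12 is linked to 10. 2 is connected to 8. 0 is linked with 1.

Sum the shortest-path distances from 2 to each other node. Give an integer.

Distances from 2: 0:2, 1:2, 3:1, 4:3, 5:2, 6:2, 7:1, 8:1, 9:3, 10:3, 11:2, 12:2.
Sum = 2 + 2 + 1 + 3 + 2 + 2 + 1 + 1 + 3 + 3 + 2 + 2 = 24.

24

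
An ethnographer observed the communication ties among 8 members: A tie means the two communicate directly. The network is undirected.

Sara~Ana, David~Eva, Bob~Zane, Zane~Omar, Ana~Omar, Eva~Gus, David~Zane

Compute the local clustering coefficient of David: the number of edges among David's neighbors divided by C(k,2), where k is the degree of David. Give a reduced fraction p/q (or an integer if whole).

0

David's neighbors: Eva and Zane (k = 2).
Possible neighbor pairs: C(2,2) = 1. Edges among them: none → e = 0.
Clustering(David) = 0/1.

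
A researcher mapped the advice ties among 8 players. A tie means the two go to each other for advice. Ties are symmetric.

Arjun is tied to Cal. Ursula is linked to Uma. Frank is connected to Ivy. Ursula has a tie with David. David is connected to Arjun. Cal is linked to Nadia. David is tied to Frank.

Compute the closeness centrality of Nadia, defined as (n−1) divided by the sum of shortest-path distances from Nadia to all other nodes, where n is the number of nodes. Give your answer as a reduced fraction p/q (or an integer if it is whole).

7/24

Distances from Nadia: Arjun:2, Cal:1, David:3, Frank:4, Ivy:5, Uma:5, Ursula:4. Sum = 24.
n = 8, so closeness = 7/24.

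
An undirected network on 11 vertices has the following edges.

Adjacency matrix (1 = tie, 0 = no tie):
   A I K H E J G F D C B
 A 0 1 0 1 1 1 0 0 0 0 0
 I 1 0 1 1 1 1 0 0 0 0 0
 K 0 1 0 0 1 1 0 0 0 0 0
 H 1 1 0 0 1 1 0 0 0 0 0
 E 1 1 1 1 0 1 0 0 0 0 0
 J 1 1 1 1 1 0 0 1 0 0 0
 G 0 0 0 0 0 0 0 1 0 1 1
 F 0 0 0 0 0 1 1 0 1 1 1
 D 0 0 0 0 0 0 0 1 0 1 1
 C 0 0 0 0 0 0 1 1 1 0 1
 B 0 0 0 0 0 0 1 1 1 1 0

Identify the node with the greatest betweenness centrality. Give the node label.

Unnormalized betweenness of each node: A:0, B:1/3, C:1/3, D:0, E:2/3, F:73/3, G:0, H:0, I:2/3, J:77/3, K:0.
J has the largest value, 77/3, making it the main broker — the node through which the most shortest paths run.

J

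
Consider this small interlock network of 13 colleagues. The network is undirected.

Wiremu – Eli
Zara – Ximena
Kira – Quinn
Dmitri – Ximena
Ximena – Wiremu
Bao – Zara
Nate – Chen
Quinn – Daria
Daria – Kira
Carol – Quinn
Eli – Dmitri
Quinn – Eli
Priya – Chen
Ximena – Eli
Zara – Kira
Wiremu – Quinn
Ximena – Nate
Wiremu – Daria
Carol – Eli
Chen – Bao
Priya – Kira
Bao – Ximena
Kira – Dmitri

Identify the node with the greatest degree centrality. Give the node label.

Degrees — Bao:3, Carol:2, Chen:3, Daria:3, Dmitri:3, Eli:5, Kira:5, Nate:2, Priya:2, Quinn:5, Wiremu:4, Ximena:6, Zara:3.
The maximum is 6, attained only by Ximena.

Ximena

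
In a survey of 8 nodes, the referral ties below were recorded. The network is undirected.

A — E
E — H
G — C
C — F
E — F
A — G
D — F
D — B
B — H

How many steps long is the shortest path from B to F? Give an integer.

One shortest route is B – D – F, which uses 2 edges, and B and F are not directly tied, so nothing shorter exists. So d(B,F) = 2.

2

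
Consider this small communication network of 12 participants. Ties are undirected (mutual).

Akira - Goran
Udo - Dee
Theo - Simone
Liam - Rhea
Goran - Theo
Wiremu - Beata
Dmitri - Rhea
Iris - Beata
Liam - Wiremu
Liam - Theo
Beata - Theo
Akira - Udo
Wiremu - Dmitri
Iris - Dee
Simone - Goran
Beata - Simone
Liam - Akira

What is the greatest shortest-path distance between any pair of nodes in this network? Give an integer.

4

Eccentricity of each node (its greatest distance to any other): Akira:3, Beata:3, Dee:4, Dmitri:4, Goran:4, Iris:4, Liam:3, Rhea:4, Simone:3, Theo:3, Udo:4, Wiremu:3.
The maximum eccentricity is 4, realized for instance by the pair Iris–Rhea via Iris – Beata – Wiremu – Liam – Rhea. So the diameter is 4.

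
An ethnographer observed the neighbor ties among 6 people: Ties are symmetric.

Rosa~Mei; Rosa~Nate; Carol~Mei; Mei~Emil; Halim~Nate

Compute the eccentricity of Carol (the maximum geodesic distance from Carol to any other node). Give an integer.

4

Distances from Carol: Emil:2, Halim:4, Mei:1, Nate:3, Rosa:2.
The largest is 4 (to Halim), so the eccentricity of Carol is 4.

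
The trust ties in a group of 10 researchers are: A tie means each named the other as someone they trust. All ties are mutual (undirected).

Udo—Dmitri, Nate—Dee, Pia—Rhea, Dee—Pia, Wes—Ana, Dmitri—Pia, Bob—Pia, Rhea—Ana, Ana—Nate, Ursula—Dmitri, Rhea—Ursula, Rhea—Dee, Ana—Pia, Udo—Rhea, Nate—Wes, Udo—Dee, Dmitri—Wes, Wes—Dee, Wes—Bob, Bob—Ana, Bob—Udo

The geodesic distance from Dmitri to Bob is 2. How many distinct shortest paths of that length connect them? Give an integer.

3

The shortest distance is 2. The length-2 paths are: Dmitri–Udo–Bob; Dmitri–Pia–Bob; Dmitri–Wes–Bob.
That gives 3 distinct shortest paths.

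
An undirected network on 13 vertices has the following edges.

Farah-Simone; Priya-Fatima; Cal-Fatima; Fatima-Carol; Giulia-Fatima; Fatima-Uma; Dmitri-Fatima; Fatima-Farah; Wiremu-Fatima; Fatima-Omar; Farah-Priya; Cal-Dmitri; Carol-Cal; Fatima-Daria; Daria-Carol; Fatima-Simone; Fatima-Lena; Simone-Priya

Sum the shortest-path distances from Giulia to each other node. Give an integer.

23

Distances from Giulia: Cal:2, Carol:2, Daria:2, Dmitri:2, Farah:2, Fatima:1, Lena:2, Omar:2, Priya:2, Simone:2, Uma:2, Wiremu:2.
Sum = 2 + 2 + 2 + 2 + 2 + 1 + 2 + 2 + 2 + 2 + 2 + 2 = 23.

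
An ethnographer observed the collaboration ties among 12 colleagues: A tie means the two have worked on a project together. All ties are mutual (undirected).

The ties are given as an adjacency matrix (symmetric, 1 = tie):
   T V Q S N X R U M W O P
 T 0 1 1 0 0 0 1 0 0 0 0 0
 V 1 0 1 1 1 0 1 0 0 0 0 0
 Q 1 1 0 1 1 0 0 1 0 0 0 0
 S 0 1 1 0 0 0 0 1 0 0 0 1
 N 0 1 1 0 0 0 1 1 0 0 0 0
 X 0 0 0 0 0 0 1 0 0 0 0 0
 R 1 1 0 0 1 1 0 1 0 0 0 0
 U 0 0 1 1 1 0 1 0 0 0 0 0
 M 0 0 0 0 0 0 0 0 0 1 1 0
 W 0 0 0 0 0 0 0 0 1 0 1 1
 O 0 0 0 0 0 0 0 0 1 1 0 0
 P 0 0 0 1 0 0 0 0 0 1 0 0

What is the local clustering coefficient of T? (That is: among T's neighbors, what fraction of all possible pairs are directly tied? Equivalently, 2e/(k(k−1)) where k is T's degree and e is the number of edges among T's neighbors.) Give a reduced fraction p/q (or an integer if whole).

T's neighbors: Q, R, and V (k = 3).
Possible neighbor pairs: C(3,2) = 3. Edges among them: Q–V, R–V → e = 2.
Clustering(T) = 2/3.

2/3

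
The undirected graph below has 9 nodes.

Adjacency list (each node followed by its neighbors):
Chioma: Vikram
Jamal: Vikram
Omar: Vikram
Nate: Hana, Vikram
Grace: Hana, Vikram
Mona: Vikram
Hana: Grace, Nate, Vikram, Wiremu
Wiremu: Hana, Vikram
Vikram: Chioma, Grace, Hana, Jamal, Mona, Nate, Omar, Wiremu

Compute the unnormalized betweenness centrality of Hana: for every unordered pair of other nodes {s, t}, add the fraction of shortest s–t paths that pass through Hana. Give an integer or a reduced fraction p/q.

3/2

Pairs whose geodesics pass through Hana — Nate–Grace: 1/2; Nate–Wiremu: 1/2; Grace–Wiremu: 1/2.
All other pairs contribute 0.
Summing the contributions gives betweenness(Hana) = 3/2.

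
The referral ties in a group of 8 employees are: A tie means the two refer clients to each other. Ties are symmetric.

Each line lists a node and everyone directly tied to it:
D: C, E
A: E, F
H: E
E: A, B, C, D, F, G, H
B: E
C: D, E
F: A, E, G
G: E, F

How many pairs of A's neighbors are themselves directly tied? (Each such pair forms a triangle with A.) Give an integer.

A's neighbors: E and F.
Neighbor pairs that are themselves tied: A–E–F. Each forms one triangle with A, for 1 in total.

1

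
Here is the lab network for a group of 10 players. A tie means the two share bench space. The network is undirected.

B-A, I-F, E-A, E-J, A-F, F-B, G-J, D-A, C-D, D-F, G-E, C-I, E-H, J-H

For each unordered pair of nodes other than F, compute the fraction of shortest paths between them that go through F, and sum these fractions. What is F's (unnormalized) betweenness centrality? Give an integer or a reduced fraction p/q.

Pairs whose geodesics pass through F — E–I: 1; H–I: 1; G–I: 1; J–I: 1; B–C: 2/3; B–I: 1; B–D: 1/2; A–I: 1; I–D: 1/2.
All other pairs contribute 0.
Summing the contributions gives betweenness(F) = 23/3.

23/3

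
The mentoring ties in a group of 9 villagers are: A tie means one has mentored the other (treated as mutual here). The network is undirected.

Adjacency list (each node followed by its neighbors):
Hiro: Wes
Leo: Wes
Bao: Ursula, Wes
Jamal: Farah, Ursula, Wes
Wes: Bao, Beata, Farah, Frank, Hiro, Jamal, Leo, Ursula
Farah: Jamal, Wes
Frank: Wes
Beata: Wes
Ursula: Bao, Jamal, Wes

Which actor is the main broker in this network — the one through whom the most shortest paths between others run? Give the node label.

Unnormalized betweenness of each node: Bao:0, Beata:0, Farah:0, Frank:0, Hiro:0, Jamal:1/2, Leo:0, Ursula:1/2, Wes:24.
Wes has the largest value, 24, making it the main broker — the node through which the most shortest paths run.

Wes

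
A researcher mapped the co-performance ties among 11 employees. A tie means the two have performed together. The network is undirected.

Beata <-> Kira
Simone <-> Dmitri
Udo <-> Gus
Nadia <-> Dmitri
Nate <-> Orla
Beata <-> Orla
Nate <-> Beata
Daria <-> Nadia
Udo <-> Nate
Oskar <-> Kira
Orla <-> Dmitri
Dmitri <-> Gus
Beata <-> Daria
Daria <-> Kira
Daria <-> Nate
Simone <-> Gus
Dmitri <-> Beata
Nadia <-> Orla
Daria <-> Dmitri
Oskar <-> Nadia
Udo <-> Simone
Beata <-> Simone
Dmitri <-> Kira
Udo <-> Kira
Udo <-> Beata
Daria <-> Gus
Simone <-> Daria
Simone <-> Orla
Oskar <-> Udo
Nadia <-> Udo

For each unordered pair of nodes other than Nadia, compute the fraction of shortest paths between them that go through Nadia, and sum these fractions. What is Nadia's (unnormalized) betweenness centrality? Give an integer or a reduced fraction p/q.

Pairs whose geodesics pass through Nadia — Orla–Daria: 1/5; Orla–Oskar: 1; Orla–Udo: 1/4; Daria–Oskar: 1/2; Daria–Udo: 1/6; Dmitri–Oskar: 1/2; Dmitri–Udo: 1/5.
All other pairs contribute 0.
Summing the contributions gives betweenness(Nadia) = 169/60.

169/60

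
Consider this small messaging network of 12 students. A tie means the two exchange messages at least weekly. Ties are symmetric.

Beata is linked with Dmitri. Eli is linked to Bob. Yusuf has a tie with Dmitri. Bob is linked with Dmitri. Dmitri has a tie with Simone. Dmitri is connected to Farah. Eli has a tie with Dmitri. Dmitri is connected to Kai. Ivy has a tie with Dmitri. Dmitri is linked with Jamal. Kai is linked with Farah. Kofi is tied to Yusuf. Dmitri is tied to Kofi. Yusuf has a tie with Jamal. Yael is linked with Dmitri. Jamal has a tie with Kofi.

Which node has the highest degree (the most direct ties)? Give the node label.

Degrees — Beata:1, Bob:2, Dmitri:11, Eli:2, Farah:2, Ivy:1, Jamal:3, Kai:2, Kofi:3, Simone:1, Yael:1, Yusuf:3.
The maximum is 11, attained only by Dmitri.

Dmitri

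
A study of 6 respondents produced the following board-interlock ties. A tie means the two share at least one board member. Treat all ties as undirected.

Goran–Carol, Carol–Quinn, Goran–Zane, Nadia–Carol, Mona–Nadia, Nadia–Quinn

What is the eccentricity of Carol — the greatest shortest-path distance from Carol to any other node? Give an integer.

Distances from Carol: Goran:1, Mona:2, Nadia:1, Quinn:1, Zane:2.
The largest is 2 (to Mona and Zane), so the eccentricity of Carol is 2.

2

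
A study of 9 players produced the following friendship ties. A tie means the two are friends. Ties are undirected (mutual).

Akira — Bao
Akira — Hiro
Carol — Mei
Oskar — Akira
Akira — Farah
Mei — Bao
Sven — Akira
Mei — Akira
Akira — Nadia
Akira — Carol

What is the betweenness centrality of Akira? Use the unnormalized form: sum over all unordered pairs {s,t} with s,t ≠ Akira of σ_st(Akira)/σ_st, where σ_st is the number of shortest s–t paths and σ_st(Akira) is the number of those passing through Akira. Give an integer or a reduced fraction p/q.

51/2

Pairs whose geodesics pass through Akira — Sven–Farah: 1; Sven–Hiro: 1; Sven–Nadia: 1; Sven–Bao: 1; Sven–Oskar: 1; Sven–Mei: 1; Sven–Carol: 1; Farah–Hiro: 1; Farah–Nadia: 1; Farah–Bao: 1; Farah–Oskar: 1; Farah–Mei: 1; Farah–Carol: 1; Hiro–Nadia: 1 … (+12 more pairs).
All other pairs contribute 0.
Summing the contributions gives betweenness(Akira) = 51/2.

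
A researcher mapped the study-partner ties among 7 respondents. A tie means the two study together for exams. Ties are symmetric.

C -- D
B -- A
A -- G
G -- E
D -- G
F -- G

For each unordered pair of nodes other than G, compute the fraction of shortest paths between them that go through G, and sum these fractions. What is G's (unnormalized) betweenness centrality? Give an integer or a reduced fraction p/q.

13

Pairs whose geodesics pass through G — D–A: 1; D–F: 1; D–B: 1; D–E: 1; A–C: 1; A–F: 1; A–E: 1; C–F: 1; C–B: 1; C–E: 1; F–B: 1; F–E: 1; B–E: 1.
All other pairs contribute 0.
Summing the contributions gives betweenness(G) = 13.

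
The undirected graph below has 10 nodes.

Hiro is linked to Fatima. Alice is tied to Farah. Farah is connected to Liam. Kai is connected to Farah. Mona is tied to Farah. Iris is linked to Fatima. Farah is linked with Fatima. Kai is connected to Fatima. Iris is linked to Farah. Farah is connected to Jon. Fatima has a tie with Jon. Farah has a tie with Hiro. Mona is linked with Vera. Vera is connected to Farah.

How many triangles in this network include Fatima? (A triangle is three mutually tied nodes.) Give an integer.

4

Fatima's neighbors: Farah, Hiro, Iris, Jon, and Kai.
Neighbor pairs that are themselves tied: Fatima–Farah–Hiro; Fatima–Farah–Iris; Fatima–Farah–Jon; Fatima–Farah–Kai. Each forms one triangle with Fatima, for 4 in total.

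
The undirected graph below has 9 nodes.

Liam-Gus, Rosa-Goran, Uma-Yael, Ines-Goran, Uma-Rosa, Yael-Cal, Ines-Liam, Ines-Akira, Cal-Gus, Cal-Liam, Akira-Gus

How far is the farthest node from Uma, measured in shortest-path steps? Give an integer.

Distances from Uma: Akira:4, Cal:2, Goran:2, Gus:3, Ines:3, Liam:3, Rosa:1, Yael:1.
The largest is 4 (to Akira), so the eccentricity of Uma is 4.

4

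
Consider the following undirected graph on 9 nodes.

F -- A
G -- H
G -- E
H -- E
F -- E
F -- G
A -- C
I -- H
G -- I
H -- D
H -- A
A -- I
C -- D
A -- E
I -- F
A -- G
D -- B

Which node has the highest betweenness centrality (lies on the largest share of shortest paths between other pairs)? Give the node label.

H

Unnormalized betweenness of each node: A:29/5, B:0, C:7/5, D:15/2, E:13/20, F:1/4, G:9/10, H:177/20, I:13/20.
H has the largest value, 177/20, making it the main broker — the node through which the most shortest paths run.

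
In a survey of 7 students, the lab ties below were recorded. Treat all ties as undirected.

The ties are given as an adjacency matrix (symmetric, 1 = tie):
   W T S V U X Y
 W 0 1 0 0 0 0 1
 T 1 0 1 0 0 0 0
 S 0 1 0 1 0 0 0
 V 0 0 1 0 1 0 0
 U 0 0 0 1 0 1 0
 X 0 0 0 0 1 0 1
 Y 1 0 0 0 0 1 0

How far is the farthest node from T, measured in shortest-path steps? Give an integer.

3

Distances from T: S:1, U:3, V:2, W:1, X:3, Y:2.
The largest is 3 (to X and U), so the eccentricity of T is 3.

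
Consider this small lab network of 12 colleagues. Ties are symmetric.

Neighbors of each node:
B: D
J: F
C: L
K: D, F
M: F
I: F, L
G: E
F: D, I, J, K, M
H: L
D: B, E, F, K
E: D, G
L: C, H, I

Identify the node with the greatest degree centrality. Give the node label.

F

Degrees — B:1, C:1, D:4, E:2, F:5, G:1, H:1, I:2, J:1, K:2, L:3, M:1.
The maximum is 5, attained only by F.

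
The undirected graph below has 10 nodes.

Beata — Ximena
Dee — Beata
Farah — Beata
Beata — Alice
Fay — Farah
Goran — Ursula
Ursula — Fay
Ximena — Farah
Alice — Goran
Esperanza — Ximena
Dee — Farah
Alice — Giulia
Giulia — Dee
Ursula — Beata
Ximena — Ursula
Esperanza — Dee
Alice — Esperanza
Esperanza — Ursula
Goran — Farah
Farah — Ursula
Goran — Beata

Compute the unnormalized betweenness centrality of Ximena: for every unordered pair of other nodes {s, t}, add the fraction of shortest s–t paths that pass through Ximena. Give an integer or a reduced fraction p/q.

Pairs whose geodesics pass through Ximena — Farah–Esperanza: 1/3; Esperanza–Beata: 1/4.
All other pairs contribute 0.
Summing the contributions gives betweenness(Ximena) = 7/12.

7/12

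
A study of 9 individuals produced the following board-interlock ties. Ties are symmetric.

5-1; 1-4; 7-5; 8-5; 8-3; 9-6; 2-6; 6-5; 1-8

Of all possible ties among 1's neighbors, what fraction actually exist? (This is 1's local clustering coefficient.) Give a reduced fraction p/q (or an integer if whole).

1's neighbors: 4, 5, and 8 (k = 3).
Possible neighbor pairs: C(3,2) = 3. Edges among them: 5–8 → e = 1.
Clustering(1) = 1/3.

1/3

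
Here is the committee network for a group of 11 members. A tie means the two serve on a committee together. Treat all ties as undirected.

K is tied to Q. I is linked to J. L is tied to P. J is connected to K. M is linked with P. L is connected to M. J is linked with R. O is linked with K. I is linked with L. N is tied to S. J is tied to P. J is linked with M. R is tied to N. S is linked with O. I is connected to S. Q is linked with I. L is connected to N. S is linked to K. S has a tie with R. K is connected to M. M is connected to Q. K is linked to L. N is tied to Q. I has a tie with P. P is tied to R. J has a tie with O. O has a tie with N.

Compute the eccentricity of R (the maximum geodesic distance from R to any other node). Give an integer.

Distances from R: I:2, J:1, K:2, L:2, M:2, N:1, O:2, P:1, Q:2, S:1.
The largest is 2 (to L, M, I, K, O, and Q), so the eccentricity of R is 2.

2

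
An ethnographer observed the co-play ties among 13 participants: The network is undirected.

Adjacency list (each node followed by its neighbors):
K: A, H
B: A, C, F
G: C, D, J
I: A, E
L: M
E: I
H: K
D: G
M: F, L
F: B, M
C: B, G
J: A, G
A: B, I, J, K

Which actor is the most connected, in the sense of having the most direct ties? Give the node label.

A

Degrees — A:4, B:3, C:2, D:1, E:1, F:2, G:3, H:1, I:2, J:2, K:2, L:1, M:2.
The maximum is 4, attained only by A.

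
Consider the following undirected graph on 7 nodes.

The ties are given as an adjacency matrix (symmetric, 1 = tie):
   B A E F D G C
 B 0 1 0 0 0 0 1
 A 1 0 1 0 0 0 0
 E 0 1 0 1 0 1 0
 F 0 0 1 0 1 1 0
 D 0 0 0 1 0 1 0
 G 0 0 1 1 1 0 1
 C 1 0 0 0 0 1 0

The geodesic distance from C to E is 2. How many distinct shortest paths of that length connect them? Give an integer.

The shortest distance is 2, and the only length-2 path is C–G–E. So there is exactly 1 shortest path.

1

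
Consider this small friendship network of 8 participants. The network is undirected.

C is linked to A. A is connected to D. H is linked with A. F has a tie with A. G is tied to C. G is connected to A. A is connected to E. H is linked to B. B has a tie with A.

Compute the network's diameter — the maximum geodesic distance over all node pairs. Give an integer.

2

Eccentricity of each node (its greatest distance to any other): A:1, B:2, C:2, D:2, E:2, F:2, G:2, H:2.
The maximum eccentricity is 2, realized for instance by the pair D–E via D – A – E. So the diameter is 2.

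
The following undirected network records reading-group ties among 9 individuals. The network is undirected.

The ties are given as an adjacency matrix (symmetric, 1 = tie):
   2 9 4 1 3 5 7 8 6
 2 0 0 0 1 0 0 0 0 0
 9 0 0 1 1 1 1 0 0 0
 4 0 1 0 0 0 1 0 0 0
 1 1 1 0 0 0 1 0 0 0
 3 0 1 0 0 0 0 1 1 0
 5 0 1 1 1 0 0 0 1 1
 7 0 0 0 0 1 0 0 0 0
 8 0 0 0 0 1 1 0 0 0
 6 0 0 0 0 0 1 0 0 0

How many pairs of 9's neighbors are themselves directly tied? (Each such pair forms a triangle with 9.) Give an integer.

9's neighbors: 1, 3, 4, and 5.
Neighbor pairs that are themselves tied: 9–1–5; 9–4–5. Each forms one triangle with 9, for 2 in total.

2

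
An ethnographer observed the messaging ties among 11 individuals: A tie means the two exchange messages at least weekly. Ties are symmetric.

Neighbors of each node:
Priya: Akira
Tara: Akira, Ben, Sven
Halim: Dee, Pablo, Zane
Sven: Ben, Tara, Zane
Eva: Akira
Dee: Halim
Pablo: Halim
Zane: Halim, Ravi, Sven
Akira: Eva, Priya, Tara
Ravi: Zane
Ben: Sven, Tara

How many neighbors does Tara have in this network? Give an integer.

Tara is directly tied to Akira, Ben, and Sven. That is 3 neighbors, so the degree of Tara is 3.

3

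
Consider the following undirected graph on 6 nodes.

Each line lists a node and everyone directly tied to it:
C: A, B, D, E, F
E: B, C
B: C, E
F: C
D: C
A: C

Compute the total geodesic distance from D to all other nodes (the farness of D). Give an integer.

9

Distances from D: A:2, B:2, C:1, E:2, F:2.
Sum = 2 + 2 + 1 + 2 + 2 = 9.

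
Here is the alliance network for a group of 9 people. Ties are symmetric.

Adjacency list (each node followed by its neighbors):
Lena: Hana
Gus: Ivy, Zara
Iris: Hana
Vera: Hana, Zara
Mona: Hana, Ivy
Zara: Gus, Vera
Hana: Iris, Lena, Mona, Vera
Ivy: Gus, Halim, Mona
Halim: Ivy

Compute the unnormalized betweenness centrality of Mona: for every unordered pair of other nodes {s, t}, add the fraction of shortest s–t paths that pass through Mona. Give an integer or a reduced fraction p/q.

17/2

Pairs whose geodesics pass through Mona — Ivy–Lena: 1; Ivy–Hana: 1; Ivy–Iris: 1; Ivy–Vera: 1/2; Gus–Lena: 1/2; Gus–Hana: 1/2; Gus–Iris: 1/2; Lena–Halim: 1; Hana–Halim: 1; Halim–Iris: 1; Halim–Vera: 1/2.
All other pairs contribute 0.
Summing the contributions gives betweenness(Mona) = 17/2.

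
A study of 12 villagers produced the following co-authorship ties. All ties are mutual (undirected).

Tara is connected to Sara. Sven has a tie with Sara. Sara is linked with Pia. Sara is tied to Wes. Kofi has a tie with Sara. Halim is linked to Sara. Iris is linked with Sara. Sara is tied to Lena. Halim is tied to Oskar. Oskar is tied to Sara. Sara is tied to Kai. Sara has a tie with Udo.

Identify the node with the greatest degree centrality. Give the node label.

Degrees — Halim:2, Iris:1, Kai:1, Kofi:1, Lena:1, Oskar:2, Pia:1, Sara:11, Sven:1, Tara:1, Udo:1, Wes:1.
The maximum is 11, attained only by Sara.

Sara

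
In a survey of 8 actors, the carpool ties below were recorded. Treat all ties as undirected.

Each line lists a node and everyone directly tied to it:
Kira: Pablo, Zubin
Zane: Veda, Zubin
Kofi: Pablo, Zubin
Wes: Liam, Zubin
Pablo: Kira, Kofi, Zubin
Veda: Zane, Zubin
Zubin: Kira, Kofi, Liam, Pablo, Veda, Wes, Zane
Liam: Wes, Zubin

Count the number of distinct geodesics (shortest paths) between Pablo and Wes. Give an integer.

1

The shortest distance is 2, and the only length-2 path is Pablo–Zubin–Wes. So there is exactly 1 shortest path.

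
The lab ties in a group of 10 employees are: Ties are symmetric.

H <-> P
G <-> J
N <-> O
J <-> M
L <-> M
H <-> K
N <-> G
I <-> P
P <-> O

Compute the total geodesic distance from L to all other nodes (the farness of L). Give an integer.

43

Distances from L: G:3, H:7, I:7, J:2, K:8, M:1, N:4, O:5, P:6.
Sum = 3 + 7 + 7 + 2 + 8 + 1 + 4 + 5 + 6 = 43.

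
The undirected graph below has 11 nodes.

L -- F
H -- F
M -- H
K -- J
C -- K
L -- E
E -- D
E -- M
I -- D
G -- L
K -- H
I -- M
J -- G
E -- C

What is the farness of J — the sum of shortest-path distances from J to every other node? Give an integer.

Distances from J: C:2, D:4, E:3, F:3, G:1, H:2, I:4, K:1, L:2, M:3.
Sum = 2 + 4 + 3 + 3 + 1 + 2 + 4 + 1 + 2 + 3 = 25.

25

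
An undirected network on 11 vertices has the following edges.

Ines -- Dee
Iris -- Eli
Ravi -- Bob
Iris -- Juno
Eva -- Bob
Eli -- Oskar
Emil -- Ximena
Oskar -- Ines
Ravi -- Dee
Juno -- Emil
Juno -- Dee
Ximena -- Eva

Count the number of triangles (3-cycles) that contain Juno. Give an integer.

Juno's neighbors are Dee, Emil, and Iris, but none of them are tied to each other, so no triangle contains Juno.

0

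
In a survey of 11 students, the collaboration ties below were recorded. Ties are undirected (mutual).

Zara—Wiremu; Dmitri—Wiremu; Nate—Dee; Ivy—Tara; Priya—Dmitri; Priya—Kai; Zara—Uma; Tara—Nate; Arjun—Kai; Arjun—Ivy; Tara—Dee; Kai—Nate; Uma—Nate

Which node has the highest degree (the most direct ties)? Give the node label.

Degrees — Arjun:2, Dee:2, Dmitri:2, Ivy:2, Kai:3, Nate:4, Priya:2, Tara:3, Uma:2, Wiremu:2, Zara:2.
The maximum is 4, attained only by Nate.

Nate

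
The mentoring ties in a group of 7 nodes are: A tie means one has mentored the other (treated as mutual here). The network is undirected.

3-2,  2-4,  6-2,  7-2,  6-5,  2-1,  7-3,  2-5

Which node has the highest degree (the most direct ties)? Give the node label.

2

Degrees — 1:1, 2:6, 3:2, 4:1, 5:2, 6:2, 7:2.
The maximum is 6, attained only by 2.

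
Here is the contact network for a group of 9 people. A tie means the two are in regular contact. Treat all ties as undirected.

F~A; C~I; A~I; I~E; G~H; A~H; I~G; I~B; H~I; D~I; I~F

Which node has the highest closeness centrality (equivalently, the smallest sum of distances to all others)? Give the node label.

Farness (sum of distances to all others) for each node — A:13, B:15, C:15, D:15, E:15, F:14, G:14, H:13, I:8.
The smallest farness is 8, for I, so I has the highest closeness.

I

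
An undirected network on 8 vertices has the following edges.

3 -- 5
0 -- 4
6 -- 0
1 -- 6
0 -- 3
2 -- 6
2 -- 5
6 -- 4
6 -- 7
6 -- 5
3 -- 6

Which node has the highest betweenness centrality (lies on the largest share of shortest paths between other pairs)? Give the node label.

Unnormalized betweenness of each node: 0:1/2, 1:0, 2:0, 3:1/2, 4:0, 5:1/2, 6:31/2, 7:0.
6 has the largest value, 31/2, making it the main broker — the node through which the most shortest paths run.

6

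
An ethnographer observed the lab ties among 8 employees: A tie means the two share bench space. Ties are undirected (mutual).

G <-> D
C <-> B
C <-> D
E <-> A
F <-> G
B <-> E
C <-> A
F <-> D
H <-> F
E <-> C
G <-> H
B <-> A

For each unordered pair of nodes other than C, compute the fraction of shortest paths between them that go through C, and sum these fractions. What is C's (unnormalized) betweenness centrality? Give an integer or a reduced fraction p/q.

12

Pairs whose geodesics pass through C — F–E: 1; F–B: 1; F–A: 1; G–E: 1; G–B: 1; G–A: 1; H–E: 2/2; H–B: 2/2; H–A: 2/2; D–E: 1; D–B: 1; D–A: 1.
All other pairs contribute 0.
Summing the contributions gives betweenness(C) = 12.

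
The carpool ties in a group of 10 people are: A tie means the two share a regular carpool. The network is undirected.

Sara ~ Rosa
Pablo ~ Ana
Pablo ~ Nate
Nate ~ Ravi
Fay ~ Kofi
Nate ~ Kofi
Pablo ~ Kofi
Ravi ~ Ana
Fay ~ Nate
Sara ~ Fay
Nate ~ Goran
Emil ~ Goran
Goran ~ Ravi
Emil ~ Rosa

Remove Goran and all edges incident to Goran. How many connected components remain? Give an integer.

1

Goran's neighbors (Emil, Nate, and Ravi) remain reachable from one another through other ties, so the rest of the network stays in one piece.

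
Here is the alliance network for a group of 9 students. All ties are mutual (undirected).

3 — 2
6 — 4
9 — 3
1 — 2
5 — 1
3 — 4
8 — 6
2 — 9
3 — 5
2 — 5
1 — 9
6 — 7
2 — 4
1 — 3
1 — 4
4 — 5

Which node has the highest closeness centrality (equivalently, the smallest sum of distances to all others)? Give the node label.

Farness (sum of distances to all others) for each node — 1:13, 2:13, 3:13, 4:11, 5:14, 6:14, 7:21, 8:21, 9:18.
The smallest farness is 11, for 4, so 4 has the highest closeness.

4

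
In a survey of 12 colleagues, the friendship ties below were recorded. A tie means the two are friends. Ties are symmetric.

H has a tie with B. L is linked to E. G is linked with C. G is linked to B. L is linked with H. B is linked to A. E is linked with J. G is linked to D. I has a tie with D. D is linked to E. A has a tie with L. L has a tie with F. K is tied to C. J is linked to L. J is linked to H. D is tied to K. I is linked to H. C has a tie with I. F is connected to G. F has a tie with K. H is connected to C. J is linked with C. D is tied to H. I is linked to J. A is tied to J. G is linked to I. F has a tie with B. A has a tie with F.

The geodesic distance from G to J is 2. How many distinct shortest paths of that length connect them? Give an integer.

The shortest distance is 2. The length-2 paths are: G–C–J; G–I–J.
That gives 2 distinct shortest paths.

2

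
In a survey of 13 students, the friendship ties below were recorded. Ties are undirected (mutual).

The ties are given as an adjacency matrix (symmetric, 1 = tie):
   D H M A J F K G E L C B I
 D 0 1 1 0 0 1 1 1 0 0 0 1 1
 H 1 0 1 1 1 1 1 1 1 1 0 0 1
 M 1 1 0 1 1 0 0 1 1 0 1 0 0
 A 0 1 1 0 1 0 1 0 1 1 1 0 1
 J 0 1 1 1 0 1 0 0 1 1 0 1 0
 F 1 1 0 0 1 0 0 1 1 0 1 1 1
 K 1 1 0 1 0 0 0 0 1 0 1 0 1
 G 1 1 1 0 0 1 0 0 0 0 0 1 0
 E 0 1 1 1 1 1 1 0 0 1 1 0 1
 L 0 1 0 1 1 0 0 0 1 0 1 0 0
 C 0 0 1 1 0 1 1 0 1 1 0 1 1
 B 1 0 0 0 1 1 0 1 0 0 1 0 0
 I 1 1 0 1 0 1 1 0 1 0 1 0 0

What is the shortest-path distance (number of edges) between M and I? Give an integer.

2

One shortest route is M – D – I, which uses 2 edges, and M and I are not directly tied, so nothing shorter exists. So d(M,I) = 2.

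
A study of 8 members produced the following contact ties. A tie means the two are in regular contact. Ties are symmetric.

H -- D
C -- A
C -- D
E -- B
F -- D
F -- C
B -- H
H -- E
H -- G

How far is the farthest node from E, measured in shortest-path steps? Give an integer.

4

Distances from E: A:4, B:1, C:3, D:2, F:3, G:2, H:1.
The largest is 4 (to A), so the eccentricity of E is 4.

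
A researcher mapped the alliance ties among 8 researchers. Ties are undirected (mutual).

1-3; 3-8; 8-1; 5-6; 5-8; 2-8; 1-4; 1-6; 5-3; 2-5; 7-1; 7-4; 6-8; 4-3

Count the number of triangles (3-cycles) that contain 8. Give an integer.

5

8's neighbors: 1, 2, 3, 5, and 6.
Neighbor pairs that are themselves tied: 8–1–3; 8–1–6; 8–2–5; 8–3–5; 8–5–6. Each forms one triangle with 8, for 5 in total.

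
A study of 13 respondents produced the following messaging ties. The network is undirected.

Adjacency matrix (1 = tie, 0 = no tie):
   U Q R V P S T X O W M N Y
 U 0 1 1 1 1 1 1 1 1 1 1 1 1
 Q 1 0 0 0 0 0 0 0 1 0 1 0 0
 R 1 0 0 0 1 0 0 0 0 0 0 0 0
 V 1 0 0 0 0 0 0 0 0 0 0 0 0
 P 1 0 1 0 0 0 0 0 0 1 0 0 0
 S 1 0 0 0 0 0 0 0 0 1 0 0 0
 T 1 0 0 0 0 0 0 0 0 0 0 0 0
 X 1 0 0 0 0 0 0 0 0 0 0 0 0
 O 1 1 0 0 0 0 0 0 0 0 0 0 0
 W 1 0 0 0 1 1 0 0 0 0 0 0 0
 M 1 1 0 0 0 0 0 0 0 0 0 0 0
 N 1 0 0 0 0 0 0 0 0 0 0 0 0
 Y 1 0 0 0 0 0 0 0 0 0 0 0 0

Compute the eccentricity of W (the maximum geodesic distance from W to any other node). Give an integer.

Distances from W: M:2, N:2, O:2, P:1, Q:2, R:2, S:1, T:2, U:1, V:2, X:2, Y:2.
The largest is 2 (to Q, R, V, T, X, O, M, N, and Y), so the eccentricity of W is 2.

2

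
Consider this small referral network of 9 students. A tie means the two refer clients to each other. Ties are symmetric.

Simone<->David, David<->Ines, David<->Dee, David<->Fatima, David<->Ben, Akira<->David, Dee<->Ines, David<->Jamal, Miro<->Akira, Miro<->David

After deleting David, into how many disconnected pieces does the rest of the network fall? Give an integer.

Without David, the remaining ties split the others into: {Dee, Ines}; {Ben}; {Akira, Miro}; {Jamal}; {Fatima}; {Simone}.
That's 6 separate components.

6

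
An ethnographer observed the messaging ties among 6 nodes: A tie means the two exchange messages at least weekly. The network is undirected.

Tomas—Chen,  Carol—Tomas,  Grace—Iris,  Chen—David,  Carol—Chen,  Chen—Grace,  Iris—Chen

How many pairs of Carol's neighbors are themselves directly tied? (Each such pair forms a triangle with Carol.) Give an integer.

1

Carol's neighbors: Chen and Tomas.
Neighbor pairs that are themselves tied: Carol–Chen–Tomas. Each forms one triangle with Carol, for 1 in total.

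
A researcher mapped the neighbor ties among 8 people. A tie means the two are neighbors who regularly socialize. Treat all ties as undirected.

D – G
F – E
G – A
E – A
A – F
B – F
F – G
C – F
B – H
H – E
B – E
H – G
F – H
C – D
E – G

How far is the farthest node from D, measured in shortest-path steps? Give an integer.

3

Distances from D: A:2, B:3, C:1, E:2, F:2, G:1, H:2.
The largest is 3 (to B), so the eccentricity of D is 3.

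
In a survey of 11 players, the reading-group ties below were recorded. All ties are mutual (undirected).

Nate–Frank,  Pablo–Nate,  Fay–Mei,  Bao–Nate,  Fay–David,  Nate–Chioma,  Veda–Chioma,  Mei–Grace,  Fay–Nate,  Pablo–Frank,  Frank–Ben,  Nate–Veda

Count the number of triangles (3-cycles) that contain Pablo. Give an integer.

Pablo's neighbors: Frank and Nate.
Neighbor pairs that are themselves tied: Pablo–Frank–Nate. Each forms one triangle with Pablo, for 1 in total.

1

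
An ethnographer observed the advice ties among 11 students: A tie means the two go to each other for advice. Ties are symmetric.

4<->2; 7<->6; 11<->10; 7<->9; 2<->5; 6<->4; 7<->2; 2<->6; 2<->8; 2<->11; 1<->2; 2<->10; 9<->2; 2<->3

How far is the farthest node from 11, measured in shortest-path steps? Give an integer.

Distances from 11: 1:2, 2:1, 3:2, 4:2, 5:2, 6:2, 7:2, 8:2, 9:2, 10:1.
The largest is 2 (to 5, 3, 7, 1, 8, 6, 4, and 9), so the eccentricity of 11 is 2.

2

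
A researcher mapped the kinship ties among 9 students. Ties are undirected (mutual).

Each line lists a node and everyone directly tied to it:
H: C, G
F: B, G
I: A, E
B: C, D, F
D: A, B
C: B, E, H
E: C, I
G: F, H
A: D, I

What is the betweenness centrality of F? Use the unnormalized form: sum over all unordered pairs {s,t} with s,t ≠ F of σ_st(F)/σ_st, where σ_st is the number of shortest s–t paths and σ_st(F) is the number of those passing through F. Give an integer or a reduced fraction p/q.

3

Pairs whose geodesics pass through F — G–B: 1; G–D: 1; G–A: 1.
All other pairs contribute 0.
Summing the contributions gives betweenness(F) = 3.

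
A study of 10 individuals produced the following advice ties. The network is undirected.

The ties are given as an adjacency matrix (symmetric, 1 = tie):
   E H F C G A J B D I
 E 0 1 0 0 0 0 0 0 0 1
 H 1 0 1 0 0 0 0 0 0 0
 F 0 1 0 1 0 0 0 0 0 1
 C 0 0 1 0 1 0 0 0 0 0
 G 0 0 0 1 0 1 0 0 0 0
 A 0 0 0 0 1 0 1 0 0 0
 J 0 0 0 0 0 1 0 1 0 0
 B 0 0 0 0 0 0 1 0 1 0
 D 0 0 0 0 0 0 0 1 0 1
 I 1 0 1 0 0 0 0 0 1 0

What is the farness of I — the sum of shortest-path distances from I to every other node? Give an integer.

19

Distances from I: A:4, B:2, C:2, D:1, E:1, F:1, G:3, H:2, J:3.
Sum = 4 + 2 + 2 + 1 + 1 + 1 + 3 + 2 + 3 = 19.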